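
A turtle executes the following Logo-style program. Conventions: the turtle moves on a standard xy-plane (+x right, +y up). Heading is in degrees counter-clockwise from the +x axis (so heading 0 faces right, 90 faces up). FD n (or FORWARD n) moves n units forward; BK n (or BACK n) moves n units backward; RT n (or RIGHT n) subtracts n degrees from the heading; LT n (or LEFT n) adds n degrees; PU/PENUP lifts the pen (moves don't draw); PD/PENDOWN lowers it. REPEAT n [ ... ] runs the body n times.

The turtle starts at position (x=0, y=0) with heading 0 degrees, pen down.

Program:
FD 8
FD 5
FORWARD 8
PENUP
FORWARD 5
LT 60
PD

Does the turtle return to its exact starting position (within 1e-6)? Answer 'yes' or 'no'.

Answer: no

Derivation:
Executing turtle program step by step:
Start: pos=(0,0), heading=0, pen down
FD 8: (0,0) -> (8,0) [heading=0, draw]
FD 5: (8,0) -> (13,0) [heading=0, draw]
FD 8: (13,0) -> (21,0) [heading=0, draw]
PU: pen up
FD 5: (21,0) -> (26,0) [heading=0, move]
LT 60: heading 0 -> 60
PD: pen down
Final: pos=(26,0), heading=60, 3 segment(s) drawn

Start position: (0, 0)
Final position: (26, 0)
Distance = 26; >= 1e-6 -> NOT closed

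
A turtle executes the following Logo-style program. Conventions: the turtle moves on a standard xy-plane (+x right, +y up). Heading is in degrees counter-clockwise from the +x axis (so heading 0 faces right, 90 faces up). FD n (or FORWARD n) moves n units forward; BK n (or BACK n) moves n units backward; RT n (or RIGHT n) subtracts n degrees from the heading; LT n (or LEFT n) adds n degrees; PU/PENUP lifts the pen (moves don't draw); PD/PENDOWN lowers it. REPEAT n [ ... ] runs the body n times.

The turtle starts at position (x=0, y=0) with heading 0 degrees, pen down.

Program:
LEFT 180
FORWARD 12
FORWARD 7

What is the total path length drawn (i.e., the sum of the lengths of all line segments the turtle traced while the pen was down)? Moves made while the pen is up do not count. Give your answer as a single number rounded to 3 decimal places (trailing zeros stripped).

Executing turtle program step by step:
Start: pos=(0,0), heading=0, pen down
LT 180: heading 0 -> 180
FD 12: (0,0) -> (-12,0) [heading=180, draw]
FD 7: (-12,0) -> (-19,0) [heading=180, draw]
Final: pos=(-19,0), heading=180, 2 segment(s) drawn

Segment lengths:
  seg 1: (0,0) -> (-12,0), length = 12
  seg 2: (-12,0) -> (-19,0), length = 7
Total = 19

Answer: 19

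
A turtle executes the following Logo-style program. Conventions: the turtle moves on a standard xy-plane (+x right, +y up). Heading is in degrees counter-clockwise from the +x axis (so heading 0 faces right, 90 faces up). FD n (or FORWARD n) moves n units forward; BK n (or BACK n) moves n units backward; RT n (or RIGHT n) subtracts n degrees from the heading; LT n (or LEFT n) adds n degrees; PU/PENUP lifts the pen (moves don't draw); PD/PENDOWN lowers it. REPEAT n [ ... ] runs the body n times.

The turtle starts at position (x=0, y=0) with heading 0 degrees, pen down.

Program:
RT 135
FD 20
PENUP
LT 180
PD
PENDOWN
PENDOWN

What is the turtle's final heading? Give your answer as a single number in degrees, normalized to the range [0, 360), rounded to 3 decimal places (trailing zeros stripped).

Executing turtle program step by step:
Start: pos=(0,0), heading=0, pen down
RT 135: heading 0 -> 225
FD 20: (0,0) -> (-14.142,-14.142) [heading=225, draw]
PU: pen up
LT 180: heading 225 -> 45
PD: pen down
PD: pen down
PD: pen down
Final: pos=(-14.142,-14.142), heading=45, 1 segment(s) drawn

Answer: 45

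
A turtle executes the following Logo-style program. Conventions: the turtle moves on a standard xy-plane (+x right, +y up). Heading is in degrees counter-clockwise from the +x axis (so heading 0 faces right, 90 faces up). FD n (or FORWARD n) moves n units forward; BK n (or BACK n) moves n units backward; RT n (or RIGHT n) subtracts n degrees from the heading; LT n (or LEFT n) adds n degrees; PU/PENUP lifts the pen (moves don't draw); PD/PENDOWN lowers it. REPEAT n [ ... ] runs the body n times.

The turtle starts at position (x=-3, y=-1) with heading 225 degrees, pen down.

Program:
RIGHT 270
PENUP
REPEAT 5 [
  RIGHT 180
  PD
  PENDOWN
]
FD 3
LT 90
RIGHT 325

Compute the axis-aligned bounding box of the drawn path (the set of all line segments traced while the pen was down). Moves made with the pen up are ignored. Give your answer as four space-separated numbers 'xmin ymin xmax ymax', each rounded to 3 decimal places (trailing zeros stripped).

Answer: -5.121 -1 -3 1.121

Derivation:
Executing turtle program step by step:
Start: pos=(-3,-1), heading=225, pen down
RT 270: heading 225 -> 315
PU: pen up
REPEAT 5 [
  -- iteration 1/5 --
  RT 180: heading 315 -> 135
  PD: pen down
  PD: pen down
  -- iteration 2/5 --
  RT 180: heading 135 -> 315
  PD: pen down
  PD: pen down
  -- iteration 3/5 --
  RT 180: heading 315 -> 135
  PD: pen down
  PD: pen down
  -- iteration 4/5 --
  RT 180: heading 135 -> 315
  PD: pen down
  PD: pen down
  -- iteration 5/5 --
  RT 180: heading 315 -> 135
  PD: pen down
  PD: pen down
]
FD 3: (-3,-1) -> (-5.121,1.121) [heading=135, draw]
LT 90: heading 135 -> 225
RT 325: heading 225 -> 260
Final: pos=(-5.121,1.121), heading=260, 1 segment(s) drawn

Segment endpoints: x in {-5.121, -3}, y in {-1, 1.121}
xmin=-5.121, ymin=-1, xmax=-3, ymax=1.121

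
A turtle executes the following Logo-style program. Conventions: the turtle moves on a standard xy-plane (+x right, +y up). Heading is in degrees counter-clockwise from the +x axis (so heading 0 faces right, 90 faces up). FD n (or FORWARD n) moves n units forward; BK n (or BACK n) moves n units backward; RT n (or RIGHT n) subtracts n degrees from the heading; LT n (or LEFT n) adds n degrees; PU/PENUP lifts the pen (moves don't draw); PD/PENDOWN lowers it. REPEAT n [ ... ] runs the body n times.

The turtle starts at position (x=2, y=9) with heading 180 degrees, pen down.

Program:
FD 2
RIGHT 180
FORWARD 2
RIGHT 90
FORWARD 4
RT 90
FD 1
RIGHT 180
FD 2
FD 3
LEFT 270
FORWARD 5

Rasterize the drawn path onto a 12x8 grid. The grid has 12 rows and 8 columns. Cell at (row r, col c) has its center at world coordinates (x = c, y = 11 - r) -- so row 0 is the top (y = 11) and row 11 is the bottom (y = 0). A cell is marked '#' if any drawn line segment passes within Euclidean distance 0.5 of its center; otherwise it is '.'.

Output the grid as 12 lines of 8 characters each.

Segment 0: (2,9) -> (0,9)
Segment 1: (0,9) -> (2,9)
Segment 2: (2,9) -> (2,5)
Segment 3: (2,5) -> (1,5)
Segment 4: (1,5) -> (3,5)
Segment 5: (3,5) -> (6,5)
Segment 6: (6,5) -> (6,0)

Answer: ........
........
###.....
..#.....
..#.....
..#.....
.######.
......#.
......#.
......#.
......#.
......#.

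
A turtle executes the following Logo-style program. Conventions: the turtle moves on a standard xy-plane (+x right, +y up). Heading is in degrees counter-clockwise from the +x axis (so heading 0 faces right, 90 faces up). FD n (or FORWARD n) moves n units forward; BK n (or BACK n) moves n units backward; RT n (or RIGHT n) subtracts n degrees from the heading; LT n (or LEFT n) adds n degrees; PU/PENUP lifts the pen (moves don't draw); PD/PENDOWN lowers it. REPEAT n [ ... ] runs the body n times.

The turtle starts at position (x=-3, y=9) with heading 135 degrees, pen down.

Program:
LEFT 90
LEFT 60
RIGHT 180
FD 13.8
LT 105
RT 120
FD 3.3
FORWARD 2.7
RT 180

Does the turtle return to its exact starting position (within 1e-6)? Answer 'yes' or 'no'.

Executing turtle program step by step:
Start: pos=(-3,9), heading=135, pen down
LT 90: heading 135 -> 225
LT 60: heading 225 -> 285
RT 180: heading 285 -> 105
FD 13.8: (-3,9) -> (-6.572,22.33) [heading=105, draw]
LT 105: heading 105 -> 210
RT 120: heading 210 -> 90
FD 3.3: (-6.572,22.33) -> (-6.572,25.63) [heading=90, draw]
FD 2.7: (-6.572,25.63) -> (-6.572,28.33) [heading=90, draw]
RT 180: heading 90 -> 270
Final: pos=(-6.572,28.33), heading=270, 3 segment(s) drawn

Start position: (-3, 9)
Final position: (-6.572, 28.33)
Distance = 19.657; >= 1e-6 -> NOT closed

Answer: no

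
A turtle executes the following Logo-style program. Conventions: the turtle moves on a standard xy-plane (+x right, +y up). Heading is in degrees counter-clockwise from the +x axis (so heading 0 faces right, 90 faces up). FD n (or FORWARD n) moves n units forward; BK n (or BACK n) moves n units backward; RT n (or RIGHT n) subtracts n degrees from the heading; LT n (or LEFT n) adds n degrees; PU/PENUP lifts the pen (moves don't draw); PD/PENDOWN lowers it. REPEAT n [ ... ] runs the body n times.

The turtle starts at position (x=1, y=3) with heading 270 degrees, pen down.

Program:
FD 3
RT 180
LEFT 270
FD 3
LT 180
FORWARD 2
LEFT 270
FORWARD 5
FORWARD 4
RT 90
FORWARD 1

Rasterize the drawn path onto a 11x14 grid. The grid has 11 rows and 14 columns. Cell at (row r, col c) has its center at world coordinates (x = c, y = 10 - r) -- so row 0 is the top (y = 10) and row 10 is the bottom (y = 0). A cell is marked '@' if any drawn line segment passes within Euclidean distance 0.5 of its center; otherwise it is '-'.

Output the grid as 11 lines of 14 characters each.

Segment 0: (1,3) -> (1,0)
Segment 1: (1,0) -> (4,-0)
Segment 2: (4,-0) -> (2,0)
Segment 3: (2,0) -> (2,5)
Segment 4: (2,5) -> (2,9)
Segment 5: (2,9) -> (3,9)

Answer: --------------
--@@----------
--@-----------
--@-----------
--@-----------
--@-----------
--@-----------
-@@-----------
-@@-----------
-@@-----------
-@@@@---------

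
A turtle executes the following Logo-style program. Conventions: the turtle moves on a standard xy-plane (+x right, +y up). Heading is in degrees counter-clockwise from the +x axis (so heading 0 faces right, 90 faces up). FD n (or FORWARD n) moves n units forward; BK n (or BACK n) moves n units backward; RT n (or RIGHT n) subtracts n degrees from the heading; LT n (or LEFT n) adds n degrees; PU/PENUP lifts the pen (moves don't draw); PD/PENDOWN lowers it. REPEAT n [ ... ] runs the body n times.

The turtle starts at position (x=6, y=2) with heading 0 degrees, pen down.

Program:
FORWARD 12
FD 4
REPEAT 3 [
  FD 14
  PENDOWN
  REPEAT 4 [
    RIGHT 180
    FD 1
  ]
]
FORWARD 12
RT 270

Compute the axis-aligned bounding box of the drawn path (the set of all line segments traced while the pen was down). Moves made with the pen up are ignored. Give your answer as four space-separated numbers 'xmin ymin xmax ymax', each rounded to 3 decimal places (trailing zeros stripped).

Answer: 6 2 76 2

Derivation:
Executing turtle program step by step:
Start: pos=(6,2), heading=0, pen down
FD 12: (6,2) -> (18,2) [heading=0, draw]
FD 4: (18,2) -> (22,2) [heading=0, draw]
REPEAT 3 [
  -- iteration 1/3 --
  FD 14: (22,2) -> (36,2) [heading=0, draw]
  PD: pen down
  REPEAT 4 [
    -- iteration 1/4 --
    RT 180: heading 0 -> 180
    FD 1: (36,2) -> (35,2) [heading=180, draw]
    -- iteration 2/4 --
    RT 180: heading 180 -> 0
    FD 1: (35,2) -> (36,2) [heading=0, draw]
    -- iteration 3/4 --
    RT 180: heading 0 -> 180
    FD 1: (36,2) -> (35,2) [heading=180, draw]
    -- iteration 4/4 --
    RT 180: heading 180 -> 0
    FD 1: (35,2) -> (36,2) [heading=0, draw]
  ]
  -- iteration 2/3 --
  FD 14: (36,2) -> (50,2) [heading=0, draw]
  PD: pen down
  REPEAT 4 [
    -- iteration 1/4 --
    RT 180: heading 0 -> 180
    FD 1: (50,2) -> (49,2) [heading=180, draw]
    -- iteration 2/4 --
    RT 180: heading 180 -> 0
    FD 1: (49,2) -> (50,2) [heading=0, draw]
    -- iteration 3/4 --
    RT 180: heading 0 -> 180
    FD 1: (50,2) -> (49,2) [heading=180, draw]
    -- iteration 4/4 --
    RT 180: heading 180 -> 0
    FD 1: (49,2) -> (50,2) [heading=0, draw]
  ]
  -- iteration 3/3 --
  FD 14: (50,2) -> (64,2) [heading=0, draw]
  PD: pen down
  REPEAT 4 [
    -- iteration 1/4 --
    RT 180: heading 0 -> 180
    FD 1: (64,2) -> (63,2) [heading=180, draw]
    -- iteration 2/4 --
    RT 180: heading 180 -> 0
    FD 1: (63,2) -> (64,2) [heading=0, draw]
    -- iteration 3/4 --
    RT 180: heading 0 -> 180
    FD 1: (64,2) -> (63,2) [heading=180, draw]
    -- iteration 4/4 --
    RT 180: heading 180 -> 0
    FD 1: (63,2) -> (64,2) [heading=0, draw]
  ]
]
FD 12: (64,2) -> (76,2) [heading=0, draw]
RT 270: heading 0 -> 90
Final: pos=(76,2), heading=90, 18 segment(s) drawn

Segment endpoints: x in {6, 18, 22, 35, 36, 49, 50, 63, 64, 76}, y in {2, 2, 2, 2, 2, 2, 2, 2, 2, 2, 2, 2}
xmin=6, ymin=2, xmax=76, ymax=2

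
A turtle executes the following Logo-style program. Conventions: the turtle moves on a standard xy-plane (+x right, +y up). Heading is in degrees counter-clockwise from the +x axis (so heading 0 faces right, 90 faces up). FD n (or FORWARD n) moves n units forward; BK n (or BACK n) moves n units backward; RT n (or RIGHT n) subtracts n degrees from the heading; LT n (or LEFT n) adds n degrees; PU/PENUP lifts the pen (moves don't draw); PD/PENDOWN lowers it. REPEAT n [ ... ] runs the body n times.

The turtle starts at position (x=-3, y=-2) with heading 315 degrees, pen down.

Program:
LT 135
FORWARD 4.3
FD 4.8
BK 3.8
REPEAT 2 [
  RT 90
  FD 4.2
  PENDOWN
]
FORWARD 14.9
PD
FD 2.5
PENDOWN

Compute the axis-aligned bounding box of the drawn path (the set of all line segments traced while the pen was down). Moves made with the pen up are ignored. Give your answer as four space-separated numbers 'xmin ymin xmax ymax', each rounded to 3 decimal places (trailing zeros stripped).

Executing turtle program step by step:
Start: pos=(-3,-2), heading=315, pen down
LT 135: heading 315 -> 90
FD 4.3: (-3,-2) -> (-3,2.3) [heading=90, draw]
FD 4.8: (-3,2.3) -> (-3,7.1) [heading=90, draw]
BK 3.8: (-3,7.1) -> (-3,3.3) [heading=90, draw]
REPEAT 2 [
  -- iteration 1/2 --
  RT 90: heading 90 -> 0
  FD 4.2: (-3,3.3) -> (1.2,3.3) [heading=0, draw]
  PD: pen down
  -- iteration 2/2 --
  RT 90: heading 0 -> 270
  FD 4.2: (1.2,3.3) -> (1.2,-0.9) [heading=270, draw]
  PD: pen down
]
FD 14.9: (1.2,-0.9) -> (1.2,-15.8) [heading=270, draw]
PD: pen down
FD 2.5: (1.2,-15.8) -> (1.2,-18.3) [heading=270, draw]
PD: pen down
Final: pos=(1.2,-18.3), heading=270, 7 segment(s) drawn

Segment endpoints: x in {-3, -3, -3, 1.2, 1.2, 1.2, 1.2}, y in {-18.3, -15.8, -2, -0.9, 2.3, 3.3, 3.3, 7.1}
xmin=-3, ymin=-18.3, xmax=1.2, ymax=7.1

Answer: -3 -18.3 1.2 7.1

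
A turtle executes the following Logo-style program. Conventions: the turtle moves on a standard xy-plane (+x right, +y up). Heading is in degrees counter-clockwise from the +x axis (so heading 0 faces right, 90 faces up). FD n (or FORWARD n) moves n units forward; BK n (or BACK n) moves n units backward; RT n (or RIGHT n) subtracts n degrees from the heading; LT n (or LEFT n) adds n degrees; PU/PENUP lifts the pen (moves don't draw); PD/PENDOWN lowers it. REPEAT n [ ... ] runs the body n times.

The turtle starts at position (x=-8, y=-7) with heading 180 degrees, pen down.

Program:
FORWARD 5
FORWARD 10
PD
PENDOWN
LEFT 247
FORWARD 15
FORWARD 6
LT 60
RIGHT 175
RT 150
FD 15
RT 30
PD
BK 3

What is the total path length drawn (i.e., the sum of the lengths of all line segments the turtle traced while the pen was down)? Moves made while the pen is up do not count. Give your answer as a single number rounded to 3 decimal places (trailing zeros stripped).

Answer: 54

Derivation:
Executing turtle program step by step:
Start: pos=(-8,-7), heading=180, pen down
FD 5: (-8,-7) -> (-13,-7) [heading=180, draw]
FD 10: (-13,-7) -> (-23,-7) [heading=180, draw]
PD: pen down
PD: pen down
LT 247: heading 180 -> 67
FD 15: (-23,-7) -> (-17.139,6.808) [heading=67, draw]
FD 6: (-17.139,6.808) -> (-14.795,12.331) [heading=67, draw]
LT 60: heading 67 -> 127
RT 175: heading 127 -> 312
RT 150: heading 312 -> 162
FD 15: (-14.795,12.331) -> (-29.06,16.966) [heading=162, draw]
RT 30: heading 162 -> 132
PD: pen down
BK 3: (-29.06,16.966) -> (-27.053,14.736) [heading=132, draw]
Final: pos=(-27.053,14.736), heading=132, 6 segment(s) drawn

Segment lengths:
  seg 1: (-8,-7) -> (-13,-7), length = 5
  seg 2: (-13,-7) -> (-23,-7), length = 10
  seg 3: (-23,-7) -> (-17.139,6.808), length = 15
  seg 4: (-17.139,6.808) -> (-14.795,12.331), length = 6
  seg 5: (-14.795,12.331) -> (-29.06,16.966), length = 15
  seg 6: (-29.06,16.966) -> (-27.053,14.736), length = 3
Total = 54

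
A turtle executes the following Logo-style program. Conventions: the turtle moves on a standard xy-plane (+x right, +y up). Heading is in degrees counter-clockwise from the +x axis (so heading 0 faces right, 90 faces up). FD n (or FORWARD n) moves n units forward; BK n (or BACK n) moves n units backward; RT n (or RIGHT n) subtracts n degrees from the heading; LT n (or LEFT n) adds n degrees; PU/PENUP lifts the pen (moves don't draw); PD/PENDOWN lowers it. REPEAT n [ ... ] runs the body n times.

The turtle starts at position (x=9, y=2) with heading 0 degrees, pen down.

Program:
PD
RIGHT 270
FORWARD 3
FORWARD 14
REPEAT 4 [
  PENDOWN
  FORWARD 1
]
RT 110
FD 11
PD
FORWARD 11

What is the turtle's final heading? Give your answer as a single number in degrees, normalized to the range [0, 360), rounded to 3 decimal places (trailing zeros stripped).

Answer: 340

Derivation:
Executing turtle program step by step:
Start: pos=(9,2), heading=0, pen down
PD: pen down
RT 270: heading 0 -> 90
FD 3: (9,2) -> (9,5) [heading=90, draw]
FD 14: (9,5) -> (9,19) [heading=90, draw]
REPEAT 4 [
  -- iteration 1/4 --
  PD: pen down
  FD 1: (9,19) -> (9,20) [heading=90, draw]
  -- iteration 2/4 --
  PD: pen down
  FD 1: (9,20) -> (9,21) [heading=90, draw]
  -- iteration 3/4 --
  PD: pen down
  FD 1: (9,21) -> (9,22) [heading=90, draw]
  -- iteration 4/4 --
  PD: pen down
  FD 1: (9,22) -> (9,23) [heading=90, draw]
]
RT 110: heading 90 -> 340
FD 11: (9,23) -> (19.337,19.238) [heading=340, draw]
PD: pen down
FD 11: (19.337,19.238) -> (29.673,15.476) [heading=340, draw]
Final: pos=(29.673,15.476), heading=340, 8 segment(s) drawn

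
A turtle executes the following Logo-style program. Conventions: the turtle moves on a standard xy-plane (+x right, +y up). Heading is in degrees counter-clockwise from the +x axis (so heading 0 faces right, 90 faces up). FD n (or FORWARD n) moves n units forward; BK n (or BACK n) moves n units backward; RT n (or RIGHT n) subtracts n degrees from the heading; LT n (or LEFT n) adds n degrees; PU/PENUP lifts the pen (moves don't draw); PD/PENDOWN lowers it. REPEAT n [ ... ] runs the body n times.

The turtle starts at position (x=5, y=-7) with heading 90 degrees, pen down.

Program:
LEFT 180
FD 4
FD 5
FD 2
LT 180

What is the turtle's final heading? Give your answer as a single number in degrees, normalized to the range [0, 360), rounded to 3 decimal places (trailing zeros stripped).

Executing turtle program step by step:
Start: pos=(5,-7), heading=90, pen down
LT 180: heading 90 -> 270
FD 4: (5,-7) -> (5,-11) [heading=270, draw]
FD 5: (5,-11) -> (5,-16) [heading=270, draw]
FD 2: (5,-16) -> (5,-18) [heading=270, draw]
LT 180: heading 270 -> 90
Final: pos=(5,-18), heading=90, 3 segment(s) drawn

Answer: 90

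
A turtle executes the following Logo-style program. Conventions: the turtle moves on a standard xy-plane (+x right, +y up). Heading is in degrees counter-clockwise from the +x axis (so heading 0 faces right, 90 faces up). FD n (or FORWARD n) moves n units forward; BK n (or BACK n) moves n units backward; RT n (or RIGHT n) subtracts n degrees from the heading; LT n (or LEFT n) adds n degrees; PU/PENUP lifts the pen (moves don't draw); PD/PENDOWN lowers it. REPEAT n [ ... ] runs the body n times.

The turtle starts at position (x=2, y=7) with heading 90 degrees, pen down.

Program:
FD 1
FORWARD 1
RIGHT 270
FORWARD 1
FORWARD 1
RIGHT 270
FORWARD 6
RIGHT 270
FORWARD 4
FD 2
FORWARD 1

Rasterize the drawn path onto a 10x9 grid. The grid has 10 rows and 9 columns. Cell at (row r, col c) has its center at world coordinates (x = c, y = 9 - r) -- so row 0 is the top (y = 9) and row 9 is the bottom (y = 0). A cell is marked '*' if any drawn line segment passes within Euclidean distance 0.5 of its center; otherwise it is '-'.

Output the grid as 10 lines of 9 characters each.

Segment 0: (2,7) -> (2,8)
Segment 1: (2,8) -> (2,9)
Segment 2: (2,9) -> (1,9)
Segment 3: (1,9) -> (0,9)
Segment 4: (0,9) -> (0,3)
Segment 5: (0,3) -> (4,3)
Segment 6: (4,3) -> (6,3)
Segment 7: (6,3) -> (7,3)

Answer: ***------
*-*------
*-*------
*--------
*--------
*--------
********-
---------
---------
---------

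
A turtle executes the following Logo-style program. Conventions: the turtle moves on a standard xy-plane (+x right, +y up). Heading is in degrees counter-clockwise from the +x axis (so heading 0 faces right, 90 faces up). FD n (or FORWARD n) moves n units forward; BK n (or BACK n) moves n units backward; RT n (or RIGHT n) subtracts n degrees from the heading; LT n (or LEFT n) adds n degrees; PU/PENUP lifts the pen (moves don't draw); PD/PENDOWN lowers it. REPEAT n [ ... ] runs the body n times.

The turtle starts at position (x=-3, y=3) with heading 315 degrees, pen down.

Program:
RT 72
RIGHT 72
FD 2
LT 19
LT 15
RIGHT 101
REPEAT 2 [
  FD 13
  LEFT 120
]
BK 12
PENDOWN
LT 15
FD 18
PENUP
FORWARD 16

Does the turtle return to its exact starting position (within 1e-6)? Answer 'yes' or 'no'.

Executing turtle program step by step:
Start: pos=(-3,3), heading=315, pen down
RT 72: heading 315 -> 243
RT 72: heading 243 -> 171
FD 2: (-3,3) -> (-4.975,3.313) [heading=171, draw]
LT 19: heading 171 -> 190
LT 15: heading 190 -> 205
RT 101: heading 205 -> 104
REPEAT 2 [
  -- iteration 1/2 --
  FD 13: (-4.975,3.313) -> (-8.12,15.927) [heading=104, draw]
  LT 120: heading 104 -> 224
  -- iteration 2/2 --
  FD 13: (-8.12,15.927) -> (-17.472,6.896) [heading=224, draw]
  LT 120: heading 224 -> 344
]
BK 12: (-17.472,6.896) -> (-29.007,10.204) [heading=344, draw]
PD: pen down
LT 15: heading 344 -> 359
FD 18: (-29.007,10.204) -> (-11.01,9.89) [heading=359, draw]
PU: pen up
FD 16: (-11.01,9.89) -> (4.988,9.61) [heading=359, move]
Final: pos=(4.988,9.61), heading=359, 5 segment(s) drawn

Start position: (-3, 3)
Final position: (4.988, 9.61)
Distance = 10.368; >= 1e-6 -> NOT closed

Answer: no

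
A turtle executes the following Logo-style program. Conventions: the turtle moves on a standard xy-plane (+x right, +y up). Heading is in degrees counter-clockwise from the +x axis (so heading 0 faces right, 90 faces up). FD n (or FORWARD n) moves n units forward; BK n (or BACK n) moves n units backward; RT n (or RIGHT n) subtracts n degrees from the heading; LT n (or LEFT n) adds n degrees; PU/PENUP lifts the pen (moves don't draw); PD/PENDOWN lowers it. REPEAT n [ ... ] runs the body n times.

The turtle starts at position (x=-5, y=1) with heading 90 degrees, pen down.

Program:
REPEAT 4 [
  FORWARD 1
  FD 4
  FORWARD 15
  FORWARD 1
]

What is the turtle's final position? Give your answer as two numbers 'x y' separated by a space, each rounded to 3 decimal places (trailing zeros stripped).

Executing turtle program step by step:
Start: pos=(-5,1), heading=90, pen down
REPEAT 4 [
  -- iteration 1/4 --
  FD 1: (-5,1) -> (-5,2) [heading=90, draw]
  FD 4: (-5,2) -> (-5,6) [heading=90, draw]
  FD 15: (-5,6) -> (-5,21) [heading=90, draw]
  FD 1: (-5,21) -> (-5,22) [heading=90, draw]
  -- iteration 2/4 --
  FD 1: (-5,22) -> (-5,23) [heading=90, draw]
  FD 4: (-5,23) -> (-5,27) [heading=90, draw]
  FD 15: (-5,27) -> (-5,42) [heading=90, draw]
  FD 1: (-5,42) -> (-5,43) [heading=90, draw]
  -- iteration 3/4 --
  FD 1: (-5,43) -> (-5,44) [heading=90, draw]
  FD 4: (-5,44) -> (-5,48) [heading=90, draw]
  FD 15: (-5,48) -> (-5,63) [heading=90, draw]
  FD 1: (-5,63) -> (-5,64) [heading=90, draw]
  -- iteration 4/4 --
  FD 1: (-5,64) -> (-5,65) [heading=90, draw]
  FD 4: (-5,65) -> (-5,69) [heading=90, draw]
  FD 15: (-5,69) -> (-5,84) [heading=90, draw]
  FD 1: (-5,84) -> (-5,85) [heading=90, draw]
]
Final: pos=(-5,85), heading=90, 16 segment(s) drawn

Answer: -5 85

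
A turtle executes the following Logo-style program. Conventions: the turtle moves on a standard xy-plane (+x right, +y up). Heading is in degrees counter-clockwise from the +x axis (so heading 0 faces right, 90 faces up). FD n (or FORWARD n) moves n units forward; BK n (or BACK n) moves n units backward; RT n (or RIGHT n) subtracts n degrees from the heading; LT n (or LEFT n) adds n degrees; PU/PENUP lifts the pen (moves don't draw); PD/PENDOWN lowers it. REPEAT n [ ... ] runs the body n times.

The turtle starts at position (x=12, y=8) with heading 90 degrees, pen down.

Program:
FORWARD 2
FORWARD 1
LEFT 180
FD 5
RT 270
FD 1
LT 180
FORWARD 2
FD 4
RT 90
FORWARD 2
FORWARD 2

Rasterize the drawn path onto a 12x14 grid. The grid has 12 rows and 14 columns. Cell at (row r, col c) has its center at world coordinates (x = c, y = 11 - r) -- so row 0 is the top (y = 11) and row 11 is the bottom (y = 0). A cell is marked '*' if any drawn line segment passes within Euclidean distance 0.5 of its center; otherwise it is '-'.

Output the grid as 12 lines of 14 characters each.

Segment 0: (12,8) -> (12,10)
Segment 1: (12,10) -> (12,11)
Segment 2: (12,11) -> (12,6)
Segment 3: (12,6) -> (13,6)
Segment 4: (13,6) -> (11,6)
Segment 5: (11,6) -> (7,6)
Segment 6: (7,6) -> (7,8)
Segment 7: (7,8) -> (7,10)

Answer: ------------*-
-------*----*-
-------*----*-
-------*----*-
-------*----*-
-------*******
--------------
--------------
--------------
--------------
--------------
--------------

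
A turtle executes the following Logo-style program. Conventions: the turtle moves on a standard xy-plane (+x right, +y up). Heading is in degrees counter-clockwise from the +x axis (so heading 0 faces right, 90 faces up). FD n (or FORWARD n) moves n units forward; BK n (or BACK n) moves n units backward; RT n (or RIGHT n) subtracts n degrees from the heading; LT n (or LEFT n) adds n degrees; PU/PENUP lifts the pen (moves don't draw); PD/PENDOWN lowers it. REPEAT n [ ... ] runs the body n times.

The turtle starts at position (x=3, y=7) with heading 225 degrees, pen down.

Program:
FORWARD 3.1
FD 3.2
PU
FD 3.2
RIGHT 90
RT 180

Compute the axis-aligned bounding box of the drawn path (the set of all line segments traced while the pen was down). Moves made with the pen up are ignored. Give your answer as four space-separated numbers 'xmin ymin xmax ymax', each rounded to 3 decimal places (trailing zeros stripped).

Answer: -1.455 2.545 3 7

Derivation:
Executing turtle program step by step:
Start: pos=(3,7), heading=225, pen down
FD 3.1: (3,7) -> (0.808,4.808) [heading=225, draw]
FD 3.2: (0.808,4.808) -> (-1.455,2.545) [heading=225, draw]
PU: pen up
FD 3.2: (-1.455,2.545) -> (-3.718,0.282) [heading=225, move]
RT 90: heading 225 -> 135
RT 180: heading 135 -> 315
Final: pos=(-3.718,0.282), heading=315, 2 segment(s) drawn

Segment endpoints: x in {-1.455, 0.808, 3}, y in {2.545, 4.808, 7}
xmin=-1.455, ymin=2.545, xmax=3, ymax=7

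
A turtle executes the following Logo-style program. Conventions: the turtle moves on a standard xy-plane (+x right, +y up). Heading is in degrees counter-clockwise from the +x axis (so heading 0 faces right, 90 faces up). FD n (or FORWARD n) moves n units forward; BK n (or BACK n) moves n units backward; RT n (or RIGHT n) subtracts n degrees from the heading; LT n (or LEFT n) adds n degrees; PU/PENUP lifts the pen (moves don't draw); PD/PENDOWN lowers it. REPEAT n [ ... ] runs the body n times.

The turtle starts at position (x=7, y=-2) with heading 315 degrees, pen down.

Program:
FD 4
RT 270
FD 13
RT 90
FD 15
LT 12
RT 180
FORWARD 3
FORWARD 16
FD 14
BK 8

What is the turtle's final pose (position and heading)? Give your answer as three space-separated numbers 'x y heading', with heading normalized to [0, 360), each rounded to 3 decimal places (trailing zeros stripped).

Executing turtle program step by step:
Start: pos=(7,-2), heading=315, pen down
FD 4: (7,-2) -> (9.828,-4.828) [heading=315, draw]
RT 270: heading 315 -> 45
FD 13: (9.828,-4.828) -> (19.021,4.364) [heading=45, draw]
RT 90: heading 45 -> 315
FD 15: (19.021,4.364) -> (29.627,-6.243) [heading=315, draw]
LT 12: heading 315 -> 327
RT 180: heading 327 -> 147
FD 3: (29.627,-6.243) -> (27.111,-4.609) [heading=147, draw]
FD 16: (27.111,-4.609) -> (13.693,4.106) [heading=147, draw]
FD 14: (13.693,4.106) -> (1.951,11.73) [heading=147, draw]
BK 8: (1.951,11.73) -> (8.661,7.373) [heading=147, draw]
Final: pos=(8.661,7.373), heading=147, 7 segment(s) drawn

Answer: 8.661 7.373 147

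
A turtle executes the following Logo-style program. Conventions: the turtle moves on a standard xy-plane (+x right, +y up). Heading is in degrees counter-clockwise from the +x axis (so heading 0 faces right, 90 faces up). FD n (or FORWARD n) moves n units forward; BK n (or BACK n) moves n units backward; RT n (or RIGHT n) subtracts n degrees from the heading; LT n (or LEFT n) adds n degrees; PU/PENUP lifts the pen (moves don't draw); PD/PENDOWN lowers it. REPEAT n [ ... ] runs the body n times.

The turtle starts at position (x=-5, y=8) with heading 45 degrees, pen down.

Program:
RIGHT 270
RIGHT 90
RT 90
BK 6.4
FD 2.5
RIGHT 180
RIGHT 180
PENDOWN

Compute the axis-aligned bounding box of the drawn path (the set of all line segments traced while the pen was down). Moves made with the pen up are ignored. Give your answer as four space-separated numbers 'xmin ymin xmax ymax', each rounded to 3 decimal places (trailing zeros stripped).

Answer: -9.525 8 -5 12.525

Derivation:
Executing turtle program step by step:
Start: pos=(-5,8), heading=45, pen down
RT 270: heading 45 -> 135
RT 90: heading 135 -> 45
RT 90: heading 45 -> 315
BK 6.4: (-5,8) -> (-9.525,12.525) [heading=315, draw]
FD 2.5: (-9.525,12.525) -> (-7.758,10.758) [heading=315, draw]
RT 180: heading 315 -> 135
RT 180: heading 135 -> 315
PD: pen down
Final: pos=(-7.758,10.758), heading=315, 2 segment(s) drawn

Segment endpoints: x in {-9.525, -7.758, -5}, y in {8, 10.758, 12.525}
xmin=-9.525, ymin=8, xmax=-5, ymax=12.525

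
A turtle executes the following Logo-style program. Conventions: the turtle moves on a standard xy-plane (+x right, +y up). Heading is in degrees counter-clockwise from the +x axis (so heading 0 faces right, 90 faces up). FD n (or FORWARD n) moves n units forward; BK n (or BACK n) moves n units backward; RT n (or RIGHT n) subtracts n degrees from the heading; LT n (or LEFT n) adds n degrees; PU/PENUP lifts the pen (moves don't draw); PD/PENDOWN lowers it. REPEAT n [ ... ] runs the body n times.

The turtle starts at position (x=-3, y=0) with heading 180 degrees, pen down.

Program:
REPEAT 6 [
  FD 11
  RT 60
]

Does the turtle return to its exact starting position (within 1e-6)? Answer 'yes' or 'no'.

Executing turtle program step by step:
Start: pos=(-3,0), heading=180, pen down
REPEAT 6 [
  -- iteration 1/6 --
  FD 11: (-3,0) -> (-14,0) [heading=180, draw]
  RT 60: heading 180 -> 120
  -- iteration 2/6 --
  FD 11: (-14,0) -> (-19.5,9.526) [heading=120, draw]
  RT 60: heading 120 -> 60
  -- iteration 3/6 --
  FD 11: (-19.5,9.526) -> (-14,19.053) [heading=60, draw]
  RT 60: heading 60 -> 0
  -- iteration 4/6 --
  FD 11: (-14,19.053) -> (-3,19.053) [heading=0, draw]
  RT 60: heading 0 -> 300
  -- iteration 5/6 --
  FD 11: (-3,19.053) -> (2.5,9.526) [heading=300, draw]
  RT 60: heading 300 -> 240
  -- iteration 6/6 --
  FD 11: (2.5,9.526) -> (-3,0) [heading=240, draw]
  RT 60: heading 240 -> 180
]
Final: pos=(-3,0), heading=180, 6 segment(s) drawn

Start position: (-3, 0)
Final position: (-3, 0)
Distance = 0; < 1e-6 -> CLOSED

Answer: yes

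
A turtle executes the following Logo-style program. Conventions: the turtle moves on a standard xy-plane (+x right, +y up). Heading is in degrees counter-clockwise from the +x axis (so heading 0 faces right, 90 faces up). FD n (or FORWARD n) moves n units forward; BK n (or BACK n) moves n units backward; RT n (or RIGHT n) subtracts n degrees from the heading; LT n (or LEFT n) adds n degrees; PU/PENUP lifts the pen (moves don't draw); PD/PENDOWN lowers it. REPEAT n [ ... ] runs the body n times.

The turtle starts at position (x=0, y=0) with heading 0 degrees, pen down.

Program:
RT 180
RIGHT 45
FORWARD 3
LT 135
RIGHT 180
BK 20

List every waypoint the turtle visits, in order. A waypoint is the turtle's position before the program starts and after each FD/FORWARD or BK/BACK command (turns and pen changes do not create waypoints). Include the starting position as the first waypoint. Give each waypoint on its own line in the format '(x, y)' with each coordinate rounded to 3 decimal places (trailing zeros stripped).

Answer: (0, 0)
(-2.121, 2.121)
(-2.121, -17.879)

Derivation:
Executing turtle program step by step:
Start: pos=(0,0), heading=0, pen down
RT 180: heading 0 -> 180
RT 45: heading 180 -> 135
FD 3: (0,0) -> (-2.121,2.121) [heading=135, draw]
LT 135: heading 135 -> 270
RT 180: heading 270 -> 90
BK 20: (-2.121,2.121) -> (-2.121,-17.879) [heading=90, draw]
Final: pos=(-2.121,-17.879), heading=90, 2 segment(s) drawn
Waypoints (3 total):
(0, 0)
(-2.121, 2.121)
(-2.121, -17.879)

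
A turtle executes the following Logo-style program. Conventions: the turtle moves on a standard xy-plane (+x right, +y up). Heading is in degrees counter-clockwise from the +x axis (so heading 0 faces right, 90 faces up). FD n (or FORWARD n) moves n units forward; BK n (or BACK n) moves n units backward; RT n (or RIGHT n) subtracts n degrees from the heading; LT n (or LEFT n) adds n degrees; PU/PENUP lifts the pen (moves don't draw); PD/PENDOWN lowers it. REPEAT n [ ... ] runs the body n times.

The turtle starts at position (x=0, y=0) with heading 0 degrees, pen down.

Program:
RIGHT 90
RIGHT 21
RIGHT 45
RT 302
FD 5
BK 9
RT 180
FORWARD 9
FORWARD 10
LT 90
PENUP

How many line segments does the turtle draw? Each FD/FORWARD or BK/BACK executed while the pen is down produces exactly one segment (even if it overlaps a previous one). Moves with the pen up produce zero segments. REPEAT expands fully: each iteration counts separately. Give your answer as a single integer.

Answer: 4

Derivation:
Executing turtle program step by step:
Start: pos=(0,0), heading=0, pen down
RT 90: heading 0 -> 270
RT 21: heading 270 -> 249
RT 45: heading 249 -> 204
RT 302: heading 204 -> 262
FD 5: (0,0) -> (-0.696,-4.951) [heading=262, draw]
BK 9: (-0.696,-4.951) -> (0.557,3.961) [heading=262, draw]
RT 180: heading 262 -> 82
FD 9: (0.557,3.961) -> (1.809,12.873) [heading=82, draw]
FD 10: (1.809,12.873) -> (3.201,22.776) [heading=82, draw]
LT 90: heading 82 -> 172
PU: pen up
Final: pos=(3.201,22.776), heading=172, 4 segment(s) drawn
Segments drawn: 4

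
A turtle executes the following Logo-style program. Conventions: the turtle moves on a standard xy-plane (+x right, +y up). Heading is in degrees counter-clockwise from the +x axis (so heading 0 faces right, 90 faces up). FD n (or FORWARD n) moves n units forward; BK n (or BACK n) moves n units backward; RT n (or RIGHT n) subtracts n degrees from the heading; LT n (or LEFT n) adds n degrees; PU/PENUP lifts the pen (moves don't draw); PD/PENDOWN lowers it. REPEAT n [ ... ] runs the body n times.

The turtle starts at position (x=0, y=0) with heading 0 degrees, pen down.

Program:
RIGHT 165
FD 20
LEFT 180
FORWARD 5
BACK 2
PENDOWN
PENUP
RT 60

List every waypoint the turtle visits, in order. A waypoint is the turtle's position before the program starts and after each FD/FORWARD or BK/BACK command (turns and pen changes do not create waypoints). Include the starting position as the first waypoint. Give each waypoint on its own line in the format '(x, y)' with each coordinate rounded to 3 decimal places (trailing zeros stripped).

Answer: (0, 0)
(-19.319, -5.176)
(-14.489, -3.882)
(-16.421, -4.4)

Derivation:
Executing turtle program step by step:
Start: pos=(0,0), heading=0, pen down
RT 165: heading 0 -> 195
FD 20: (0,0) -> (-19.319,-5.176) [heading=195, draw]
LT 180: heading 195 -> 15
FD 5: (-19.319,-5.176) -> (-14.489,-3.882) [heading=15, draw]
BK 2: (-14.489,-3.882) -> (-16.421,-4.4) [heading=15, draw]
PD: pen down
PU: pen up
RT 60: heading 15 -> 315
Final: pos=(-16.421,-4.4), heading=315, 3 segment(s) drawn
Waypoints (4 total):
(0, 0)
(-19.319, -5.176)
(-14.489, -3.882)
(-16.421, -4.4)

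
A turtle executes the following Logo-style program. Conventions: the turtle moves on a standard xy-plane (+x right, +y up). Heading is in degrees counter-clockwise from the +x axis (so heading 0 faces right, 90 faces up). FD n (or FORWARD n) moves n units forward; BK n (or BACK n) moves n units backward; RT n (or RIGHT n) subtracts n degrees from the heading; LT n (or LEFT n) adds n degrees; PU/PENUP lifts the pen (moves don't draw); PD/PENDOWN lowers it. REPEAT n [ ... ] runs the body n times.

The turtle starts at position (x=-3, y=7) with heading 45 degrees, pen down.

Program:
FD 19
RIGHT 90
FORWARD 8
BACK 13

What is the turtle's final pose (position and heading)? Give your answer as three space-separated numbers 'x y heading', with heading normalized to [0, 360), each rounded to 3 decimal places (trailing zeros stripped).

Answer: 6.899 23.971 315

Derivation:
Executing turtle program step by step:
Start: pos=(-3,7), heading=45, pen down
FD 19: (-3,7) -> (10.435,20.435) [heading=45, draw]
RT 90: heading 45 -> 315
FD 8: (10.435,20.435) -> (16.092,14.778) [heading=315, draw]
BK 13: (16.092,14.778) -> (6.899,23.971) [heading=315, draw]
Final: pos=(6.899,23.971), heading=315, 3 segment(s) drawn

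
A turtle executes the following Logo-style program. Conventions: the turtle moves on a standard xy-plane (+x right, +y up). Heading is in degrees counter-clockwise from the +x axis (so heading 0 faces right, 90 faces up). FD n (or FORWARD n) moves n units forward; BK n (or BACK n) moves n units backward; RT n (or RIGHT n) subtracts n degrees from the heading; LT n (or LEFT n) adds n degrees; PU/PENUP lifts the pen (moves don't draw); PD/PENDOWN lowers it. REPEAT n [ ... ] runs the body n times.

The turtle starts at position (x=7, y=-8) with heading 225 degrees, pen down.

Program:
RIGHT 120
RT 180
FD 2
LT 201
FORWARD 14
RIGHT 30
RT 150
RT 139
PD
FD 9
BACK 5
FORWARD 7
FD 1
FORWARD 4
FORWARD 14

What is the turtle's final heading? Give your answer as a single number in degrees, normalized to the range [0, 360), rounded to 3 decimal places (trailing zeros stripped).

Answer: 167

Derivation:
Executing turtle program step by step:
Start: pos=(7,-8), heading=225, pen down
RT 120: heading 225 -> 105
RT 180: heading 105 -> 285
FD 2: (7,-8) -> (7.518,-9.932) [heading=285, draw]
LT 201: heading 285 -> 126
FD 14: (7.518,-9.932) -> (-0.711,1.394) [heading=126, draw]
RT 30: heading 126 -> 96
RT 150: heading 96 -> 306
RT 139: heading 306 -> 167
PD: pen down
FD 9: (-0.711,1.394) -> (-9.481,3.419) [heading=167, draw]
BK 5: (-9.481,3.419) -> (-4.609,2.294) [heading=167, draw]
FD 7: (-4.609,2.294) -> (-11.429,3.869) [heading=167, draw]
FD 1: (-11.429,3.869) -> (-12.404,4.094) [heading=167, draw]
FD 4: (-12.404,4.094) -> (-16.301,4.994) [heading=167, draw]
FD 14: (-16.301,4.994) -> (-29.942,8.143) [heading=167, draw]
Final: pos=(-29.942,8.143), heading=167, 8 segment(s) drawn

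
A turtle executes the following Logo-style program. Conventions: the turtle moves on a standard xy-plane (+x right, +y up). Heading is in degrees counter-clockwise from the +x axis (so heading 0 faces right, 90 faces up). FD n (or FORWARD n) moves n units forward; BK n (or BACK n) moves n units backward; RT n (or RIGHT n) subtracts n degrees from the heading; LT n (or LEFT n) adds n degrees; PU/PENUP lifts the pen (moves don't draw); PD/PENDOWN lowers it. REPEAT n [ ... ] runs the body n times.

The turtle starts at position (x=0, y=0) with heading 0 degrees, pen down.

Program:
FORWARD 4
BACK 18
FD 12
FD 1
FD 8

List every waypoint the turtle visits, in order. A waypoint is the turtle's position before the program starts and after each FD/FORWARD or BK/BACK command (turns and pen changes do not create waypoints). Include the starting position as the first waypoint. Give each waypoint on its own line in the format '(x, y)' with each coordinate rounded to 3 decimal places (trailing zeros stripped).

Executing turtle program step by step:
Start: pos=(0,0), heading=0, pen down
FD 4: (0,0) -> (4,0) [heading=0, draw]
BK 18: (4,0) -> (-14,0) [heading=0, draw]
FD 12: (-14,0) -> (-2,0) [heading=0, draw]
FD 1: (-2,0) -> (-1,0) [heading=0, draw]
FD 8: (-1,0) -> (7,0) [heading=0, draw]
Final: pos=(7,0), heading=0, 5 segment(s) drawn
Waypoints (6 total):
(0, 0)
(4, 0)
(-14, 0)
(-2, 0)
(-1, 0)
(7, 0)

Answer: (0, 0)
(4, 0)
(-14, 0)
(-2, 0)
(-1, 0)
(7, 0)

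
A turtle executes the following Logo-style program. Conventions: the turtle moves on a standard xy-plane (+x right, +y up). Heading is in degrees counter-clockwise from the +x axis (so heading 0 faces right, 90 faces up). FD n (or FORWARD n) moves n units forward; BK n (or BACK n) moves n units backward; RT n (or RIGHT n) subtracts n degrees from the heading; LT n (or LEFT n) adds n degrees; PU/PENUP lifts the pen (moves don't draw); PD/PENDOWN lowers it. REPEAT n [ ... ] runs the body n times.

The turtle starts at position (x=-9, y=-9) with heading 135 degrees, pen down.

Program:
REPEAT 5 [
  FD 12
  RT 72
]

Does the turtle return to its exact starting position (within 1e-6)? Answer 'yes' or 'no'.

Executing turtle program step by step:
Start: pos=(-9,-9), heading=135, pen down
REPEAT 5 [
  -- iteration 1/5 --
  FD 12: (-9,-9) -> (-17.485,-0.515) [heading=135, draw]
  RT 72: heading 135 -> 63
  -- iteration 2/5 --
  FD 12: (-17.485,-0.515) -> (-12.037,10.177) [heading=63, draw]
  RT 72: heading 63 -> 351
  -- iteration 3/5 --
  FD 12: (-12.037,10.177) -> (-0.185,8.3) [heading=351, draw]
  RT 72: heading 351 -> 279
  -- iteration 4/5 --
  FD 12: (-0.185,8.3) -> (1.692,-3.552) [heading=279, draw]
  RT 72: heading 279 -> 207
  -- iteration 5/5 --
  FD 12: (1.692,-3.552) -> (-9,-9) [heading=207, draw]
  RT 72: heading 207 -> 135
]
Final: pos=(-9,-9), heading=135, 5 segment(s) drawn

Start position: (-9, -9)
Final position: (-9, -9)
Distance = 0; < 1e-6 -> CLOSED

Answer: yes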